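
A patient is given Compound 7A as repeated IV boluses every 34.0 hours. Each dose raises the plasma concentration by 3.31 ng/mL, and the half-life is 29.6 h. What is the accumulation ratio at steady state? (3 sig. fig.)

k = ln 2 / 29.6 = 0.02342 h⁻¹
Fraction remaining after one interval: e^(−kτ) = e^(−0.02342 × 34.0) = 0.4510
R = 1 / (1 − 0.4510) = 1 / 0.5490 ≈ 1.82

1.82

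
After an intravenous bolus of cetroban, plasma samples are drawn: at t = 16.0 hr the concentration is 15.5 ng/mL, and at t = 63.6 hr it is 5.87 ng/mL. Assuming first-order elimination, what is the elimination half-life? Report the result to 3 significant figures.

k = ln(C₁/C₂) / (t₂ − t₁) = ln(15.5/5.87) / (63.6 − 16.0)
  = 0.9710 / 47.60 = 0.02040 hr⁻¹
t½ = ln 2 / k = ln 2 / 0.02040 ≈ 34.0 hours

34.0 hours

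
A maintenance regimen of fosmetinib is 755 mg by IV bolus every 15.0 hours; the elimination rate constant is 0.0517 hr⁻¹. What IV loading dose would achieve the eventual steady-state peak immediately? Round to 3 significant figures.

Accumulation ratio R = 1 / (1 − e^(−kτ)) = 1 / (1 − e^(−0.05170×15.0)) = 1 / (1 − 0.4605) = 1.853
Loading dose = maintenance dose × R = 755 × 1.853 ≈ 1400 mg

1400 mg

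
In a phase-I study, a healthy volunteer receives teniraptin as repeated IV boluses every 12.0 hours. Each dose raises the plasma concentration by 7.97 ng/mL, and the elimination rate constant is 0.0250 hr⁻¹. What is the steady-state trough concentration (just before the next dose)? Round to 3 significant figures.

22.8 ng/mL

Fraction remaining after one interval: e^(−kτ) = e^(−0.02500 × 12.0) = 0.7408
R = 1 / (1 − 0.7408) = 3.858
Css,max = 7.97 × 3.858 = 30.75 ng/mL
Css,min = Css,max × e^(−kτ) = 30.75 × 0.7408 ≈ 22.8 ng/mL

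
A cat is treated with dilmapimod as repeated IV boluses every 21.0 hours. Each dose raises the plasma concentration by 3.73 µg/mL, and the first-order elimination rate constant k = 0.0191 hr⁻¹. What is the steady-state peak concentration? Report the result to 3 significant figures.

11.3 µg/mL

Fraction remaining after one interval: e^(−kτ) = e^(−0.01910 × 21.0) = 0.6696
R = 1 / (1 − 0.6696) = 3.026
Css,max = 3.73 × 3.026 ≈ 11.3 µg/mL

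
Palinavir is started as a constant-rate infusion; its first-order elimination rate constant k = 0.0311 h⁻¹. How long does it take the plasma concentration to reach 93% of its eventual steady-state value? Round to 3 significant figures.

f = 1 − e^(−kt)  ⇒  t = −ln(1 − f) / k
t = −ln(1 − 0.93) / 0.03110 = 2.659 / 0.03110 ≈ 85.5 hours

85.5 hours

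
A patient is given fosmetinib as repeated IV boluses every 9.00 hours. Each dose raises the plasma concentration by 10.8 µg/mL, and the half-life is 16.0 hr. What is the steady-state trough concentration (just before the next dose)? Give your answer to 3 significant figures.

22.6 µg/mL

k = ln 2 / 16.0 = 0.04332 hr⁻¹
Fraction remaining after one interval: e^(−kτ) = e^(−0.04332 × 9.00) = 0.6771
R = 1 / (1 − 0.6771) = 3.097
Css,max = 10.8 × 3.097 = 33.45 µg/mL
Css,min = Css,max × e^(−kτ) = 33.45 × 0.6771 ≈ 22.6 µg/mL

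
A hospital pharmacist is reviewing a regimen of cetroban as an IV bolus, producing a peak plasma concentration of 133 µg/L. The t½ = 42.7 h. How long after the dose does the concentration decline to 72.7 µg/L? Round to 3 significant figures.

k = ln 2 / 42.7 = 0.01623 h⁻¹
C(t) = C₀ e^(−kt)  ⇒  t = ln(C₀/C) / k
t = ln(133/72.7) / 0.01623 = 0.6040 / 0.01623 ≈ 37.2 hours

37.2 hours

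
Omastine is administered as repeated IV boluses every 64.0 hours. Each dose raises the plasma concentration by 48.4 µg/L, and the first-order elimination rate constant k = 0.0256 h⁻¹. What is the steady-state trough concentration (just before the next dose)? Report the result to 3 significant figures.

11.7 µg/L

Fraction remaining after one interval: e^(−kτ) = e^(−0.02560 × 64.0) = 0.1943
R = 1 / (1 − 0.1943) = 1.241
Css,max = 48.4 × 1.241 = 60.07 µg/L
Css,min = Css,max × e^(−kτ) = 60.07 × 0.1943 ≈ 11.7 µg/L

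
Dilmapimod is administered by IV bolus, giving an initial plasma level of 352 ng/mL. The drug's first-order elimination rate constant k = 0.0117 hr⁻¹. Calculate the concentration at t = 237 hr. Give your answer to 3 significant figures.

22.0 ng/mL

C(t) = C₀ e^(−kt) = 352 × e^(−0.01170 × 237) = 352 × e^(−2.773) = 352 × 0.06248 ≈ 22.0 ng/mL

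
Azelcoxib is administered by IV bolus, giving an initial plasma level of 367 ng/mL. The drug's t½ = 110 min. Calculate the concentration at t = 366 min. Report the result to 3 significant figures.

k = ln 2 / 110 = 0.006301 min⁻¹
366 min is 3.327 half-lives, so C = 367 × (1/2)^3.327 = 367 × 0.09963 ≈ 36.6 ng/mL

36.6 ng/mL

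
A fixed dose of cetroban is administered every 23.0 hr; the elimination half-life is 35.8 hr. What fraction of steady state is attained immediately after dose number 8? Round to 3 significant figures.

0.972

k = ln 2 / 35.8 = 0.01936 hr⁻¹
f_n = 1 − e^(−nkτ) = 1 − e^(−8 × 0.01936 × 23.0) = 1 − e^(−3.563) = 1 − 0.02837 ≈ 0.972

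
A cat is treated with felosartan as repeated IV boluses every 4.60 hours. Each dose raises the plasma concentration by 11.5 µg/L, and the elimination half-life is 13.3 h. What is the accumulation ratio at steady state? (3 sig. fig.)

k = ln 2 / 13.3 = 0.05212 h⁻¹
Fraction remaining after one interval: e^(−kτ) = e^(−0.05212 × 4.60) = 0.7868
R = 1 / (1 − 0.7868) = 1 / 0.2132 ≈ 4.69

4.69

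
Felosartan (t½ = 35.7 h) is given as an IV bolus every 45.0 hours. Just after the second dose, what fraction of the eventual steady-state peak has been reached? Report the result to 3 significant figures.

k = ln 2 / 35.7 = 0.01942 h⁻¹
f_n = 1 − e^(−nkτ) = 1 − e^(−2 × 0.01942 × 45.0) = 1 − e^(−1.747) = 1 − 0.1742 ≈ 0.826

0.826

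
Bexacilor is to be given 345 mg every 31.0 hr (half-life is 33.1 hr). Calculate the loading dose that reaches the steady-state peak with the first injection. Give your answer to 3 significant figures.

k = ln 2 / 33.1 = 0.02094 hr⁻¹
Accumulation ratio R = 1 / (1 − e^(−kτ)) = 1 / (1 − e^(−0.02094×31.0)) = 1 / (1 − 0.5225) = 2.094
Loading dose = maintenance dose × R = 345 × 2.094 ≈ 722 mg

722 mg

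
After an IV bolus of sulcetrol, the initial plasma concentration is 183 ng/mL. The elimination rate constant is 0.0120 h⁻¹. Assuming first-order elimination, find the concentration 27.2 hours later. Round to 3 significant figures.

C(t) = C₀ e^(−kt) = 183 × e^(−0.01200 × 27.2) = 183 × e^(−0.3264) = 183 × 0.7215 ≈ 132 ng/mL

132 ng/mL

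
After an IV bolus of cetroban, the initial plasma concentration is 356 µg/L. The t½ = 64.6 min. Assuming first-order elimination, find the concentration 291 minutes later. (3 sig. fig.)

k = ln 2 / 64.6 = 0.01073 min⁻¹
C(t) = C₀ e^(−kt) = 356 × e^(−0.01073 × 291) = 356 × e^(−3.122) = 356 × 0.04405 ≈ 15.7 µg/L

15.7 µg/L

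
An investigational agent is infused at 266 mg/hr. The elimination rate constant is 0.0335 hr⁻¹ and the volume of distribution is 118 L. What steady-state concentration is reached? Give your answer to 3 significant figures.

67.3 mg/L

CL = k · V = 0.0335 × 118 = 3.953 L/hr
Css = rate / CL = 266 / 3.953 ≈ 67.3 mg/L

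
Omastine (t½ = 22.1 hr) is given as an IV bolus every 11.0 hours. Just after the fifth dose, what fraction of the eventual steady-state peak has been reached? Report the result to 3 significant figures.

k = ln 2 / 22.1 = 0.03136 hr⁻¹
f_n = 1 − e^(−nkτ) = 1 − e^(−5 × 0.03136 × 11.0) = 1 − e^(−1.725) = 1 − 0.1782 ≈ 0.822

0.822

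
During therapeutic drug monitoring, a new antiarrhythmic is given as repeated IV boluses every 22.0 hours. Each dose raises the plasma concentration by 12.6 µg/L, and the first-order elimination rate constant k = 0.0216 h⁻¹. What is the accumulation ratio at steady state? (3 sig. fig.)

Fraction remaining after one interval: e^(−kτ) = e^(−0.02160 × 22.0) = 0.6218
R = 1 / (1 − 0.6218) = 1 / 0.3782 ≈ 2.64

2.64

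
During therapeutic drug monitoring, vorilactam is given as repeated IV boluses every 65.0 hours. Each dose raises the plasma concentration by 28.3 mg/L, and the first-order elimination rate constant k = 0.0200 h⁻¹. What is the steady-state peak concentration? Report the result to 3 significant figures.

38.9 mg/L

Fraction remaining after one interval: e^(−kτ) = e^(−0.02000 × 65.0) = 0.2725
R = 1 / (1 − 0.2725) = 1.375
Css,max = 28.3 × 1.375 ≈ 38.9 mg/L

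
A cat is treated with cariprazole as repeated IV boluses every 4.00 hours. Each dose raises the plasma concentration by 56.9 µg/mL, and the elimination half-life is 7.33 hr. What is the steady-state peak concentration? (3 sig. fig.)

181 µg/mL

k = ln 2 / 7.33 = 0.09456 hr⁻¹
Fraction remaining after one interval: e^(−kτ) = e^(−0.09456 × 4.00) = 0.6851
R = 1 / (1 − 0.6851) = 3.175
Css,max = 56.9 × 3.175 ≈ 181 µg/mL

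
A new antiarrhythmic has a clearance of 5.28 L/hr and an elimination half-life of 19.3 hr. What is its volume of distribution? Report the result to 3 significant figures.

k = ln 2 / t½ = ln 2 / 19.3 = 0.03591 hr⁻¹
V = CL / k = 5.28 / 0.03591 ≈ 147 L

147 L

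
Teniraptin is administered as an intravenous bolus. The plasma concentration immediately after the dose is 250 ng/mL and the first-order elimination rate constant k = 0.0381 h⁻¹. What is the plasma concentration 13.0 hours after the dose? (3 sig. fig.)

152 ng/mL

C(t) = C₀ e^(−kt) = 250 × e^(−0.03810 × 13.0) = 250 × e^(−0.4953) = 250 × 0.6094 ≈ 152 ng/mL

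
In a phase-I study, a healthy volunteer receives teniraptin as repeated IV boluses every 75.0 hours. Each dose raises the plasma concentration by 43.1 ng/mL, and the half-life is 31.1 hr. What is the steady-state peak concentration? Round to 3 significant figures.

53.1 ng/mL

k = ln 2 / 31.1 = 0.02229 hr⁻¹
Fraction remaining after one interval: e^(−kτ) = e^(−0.02229 × 75.0) = 0.1880
R = 1 / (1 − 0.1880) = 1.231
Css,max = 43.1 × 1.231 ≈ 53.1 ng/mL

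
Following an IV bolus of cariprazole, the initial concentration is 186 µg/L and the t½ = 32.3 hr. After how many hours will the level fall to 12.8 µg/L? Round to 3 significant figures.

k = ln 2 / 32.3 = 0.02146 hr⁻¹
C(t) = C₀ e^(−kt)  ⇒  t = ln(C₀/C) / k
t = ln(186/12.8) / 0.02146 = 2.676 / 0.02146 ≈ 125 hours

125 hours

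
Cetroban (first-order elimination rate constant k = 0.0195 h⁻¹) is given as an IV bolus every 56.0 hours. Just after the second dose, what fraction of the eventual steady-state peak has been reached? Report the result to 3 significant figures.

f_n = 1 − e^(−nkτ) = 1 − e^(−2 × 0.01950 × 56.0) = 1 − e^(−2.184) = 1 − 0.1126 ≈ 0.887

0.887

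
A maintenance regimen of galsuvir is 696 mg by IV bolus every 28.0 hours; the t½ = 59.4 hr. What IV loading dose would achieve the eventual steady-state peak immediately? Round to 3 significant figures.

k = ln 2 / 59.4 = 0.01167 hr⁻¹
Accumulation ratio R = 1 / (1 − e^(−kτ)) = 1 / (1 − e^(−0.01167×28.0)) = 1 / (1 − 0.7213) = 3.588
Loading dose = maintenance dose × R = 696 × 3.588 ≈ 2500 mg

2500 mg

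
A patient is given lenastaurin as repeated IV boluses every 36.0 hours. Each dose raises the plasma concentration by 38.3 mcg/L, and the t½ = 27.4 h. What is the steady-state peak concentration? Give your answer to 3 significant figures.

k = ln 2 / 27.4 = 0.02530 h⁻¹
Fraction remaining after one interval: e^(−kτ) = e^(−0.02530 × 36.0) = 0.4022
R = 1 / (1 − 0.4022) = 1.673
Css,max = 38.3 × 1.673 ≈ 64.1 mcg/L

64.1 mcg/L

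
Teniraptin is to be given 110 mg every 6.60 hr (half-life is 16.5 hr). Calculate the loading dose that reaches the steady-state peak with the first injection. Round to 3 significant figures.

k = ln 2 / 16.5 = 0.04201 hr⁻¹
Accumulation ratio R = 1 / (1 − e^(−kτ)) = 1 / (1 − e^(−0.04201×6.60)) = 1 / (1 − 0.7579) = 4.130
Loading dose = maintenance dose × R = 110 × 4.130 ≈ 454 mg

454 mg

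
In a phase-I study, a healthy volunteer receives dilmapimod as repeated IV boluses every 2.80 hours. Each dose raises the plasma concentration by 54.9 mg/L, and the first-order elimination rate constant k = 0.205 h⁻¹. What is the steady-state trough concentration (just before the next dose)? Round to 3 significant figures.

70.8 mg/L

Fraction remaining after one interval: e^(−kτ) = e^(−0.2050 × 2.80) = 0.5633
R = 1 / (1 − 0.5633) = 2.290
Css,max = 54.9 × 2.290 = 125.7 mg/L
Css,min = Css,max × e^(−kτ) = 125.7 × 0.5633 ≈ 70.8 mg/L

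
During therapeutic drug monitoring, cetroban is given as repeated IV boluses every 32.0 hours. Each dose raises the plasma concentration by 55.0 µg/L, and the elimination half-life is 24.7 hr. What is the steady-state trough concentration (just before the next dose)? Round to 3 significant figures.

37.8 µg/L

k = ln 2 / 24.7 = 0.02806 hr⁻¹
Fraction remaining after one interval: e^(−kτ) = e^(−0.02806 × 32.0) = 0.4074
R = 1 / (1 − 0.4074) = 1.687
Css,max = 55.0 × 1.687 = 92.81 µg/L
Css,min = Css,max × e^(−kτ) = 92.81 × 0.4074 ≈ 37.8 µg/L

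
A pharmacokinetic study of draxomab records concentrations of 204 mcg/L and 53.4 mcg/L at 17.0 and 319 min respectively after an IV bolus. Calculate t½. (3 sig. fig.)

156 minutes

k = ln(C₁/C₂) / (t₂ − t₁) = ln(204/53.4) / (319 − 17.0)
  = 1.340 / 302.0 = 0.004438 min⁻¹
t½ = ln 2 / k = ln 2 / 0.004438 ≈ 156 minutes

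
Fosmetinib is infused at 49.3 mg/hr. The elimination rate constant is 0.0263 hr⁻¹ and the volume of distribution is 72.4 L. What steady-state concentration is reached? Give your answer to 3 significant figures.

25.9 µg/mL

CL = k · V = 0.0263 × 72.4 = 1.904 L/hr
Css = rate / CL = 49.3 / 1.904 ≈ 25.9 µg/mL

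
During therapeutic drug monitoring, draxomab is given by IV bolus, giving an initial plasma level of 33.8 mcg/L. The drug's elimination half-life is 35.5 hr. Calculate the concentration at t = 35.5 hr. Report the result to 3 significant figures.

k = ln 2 / 35.5 = 0.01953 hr⁻¹
35.5 hr is 1.000 half-lives, so C = 33.8 × (1/2)^1.000 = 33.8 × 0.5000 ≈ 16.9 mcg/L

16.9 mcg/L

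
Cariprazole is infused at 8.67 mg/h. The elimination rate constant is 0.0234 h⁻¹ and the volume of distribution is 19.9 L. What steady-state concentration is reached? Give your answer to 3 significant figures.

CL = k · V = 0.0234 × 19.9 = 0.4657 L/h
Css = rate / CL = 8.67 / 0.4657 ≈ 18.6 µg/mL

18.6 µg/mL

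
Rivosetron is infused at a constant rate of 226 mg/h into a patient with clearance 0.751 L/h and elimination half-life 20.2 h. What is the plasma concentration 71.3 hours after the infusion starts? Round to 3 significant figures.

Css = rate / CL = 226 / 0.751 = 300.9 µg/mL
k = ln 2 / 20.2 = 0.03431 h⁻¹
C(t) = Css (1 − e^(−kt)) = 300.9 × (1 − e^(−2.447)) = 300.9 × 0.9134 ≈ 275 µg/mL

275 µg/mL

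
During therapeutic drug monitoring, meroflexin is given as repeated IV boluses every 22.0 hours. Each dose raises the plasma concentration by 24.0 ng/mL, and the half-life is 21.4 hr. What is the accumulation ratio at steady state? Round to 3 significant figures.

k = ln 2 / 21.4 = 0.03239 hr⁻¹
Fraction remaining after one interval: e^(−kτ) = e^(−0.03239 × 22.0) = 0.4904
R = 1 / (1 − 0.4904) = 1 / 0.5096 ≈ 1.96

1.96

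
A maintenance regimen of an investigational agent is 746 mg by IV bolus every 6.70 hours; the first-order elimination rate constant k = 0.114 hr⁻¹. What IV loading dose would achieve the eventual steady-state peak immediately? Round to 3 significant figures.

Accumulation ratio R = 1 / (1 − e^(−kτ)) = 1 / (1 − e^(−0.1140×6.70)) = 1 / (1 − 0.4659) = 1.872
Loading dose = maintenance dose × R = 746 × 1.872 ≈ 1400 mg

1400 mg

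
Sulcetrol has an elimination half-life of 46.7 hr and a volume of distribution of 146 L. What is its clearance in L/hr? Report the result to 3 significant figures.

2.17 L/hr

k = ln 2 / t½ = ln 2 / 46.7 = 0.01484 hr⁻¹
CL = k · V = 0.01484 × 146 ≈ 2.17 L/hr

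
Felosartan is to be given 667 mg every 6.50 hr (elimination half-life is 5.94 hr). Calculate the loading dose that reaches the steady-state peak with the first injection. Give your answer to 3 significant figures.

k = ln 2 / 5.94 = 0.1167 hr⁻¹
Accumulation ratio R = 1 / (1 − e^(−kτ)) = 1 / (1 − e^(−0.1167×6.50)) = 1 / (1 − 0.4684) = 1.881
Loading dose = maintenance dose × R = 667 × 1.881 ≈ 1250 mg

1250 mg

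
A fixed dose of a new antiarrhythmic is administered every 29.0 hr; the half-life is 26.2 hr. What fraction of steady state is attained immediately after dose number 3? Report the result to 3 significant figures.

k = ln 2 / 26.2 = 0.02646 hr⁻¹
f_n = 1 − e^(−nkτ) = 1 − e^(−3 × 0.02646 × 29.0) = 1 − e^(−2.302) = 1 − 0.1001 ≈ 0.900

0.900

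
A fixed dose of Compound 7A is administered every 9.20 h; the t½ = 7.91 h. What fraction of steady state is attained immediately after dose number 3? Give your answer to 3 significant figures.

k = ln 2 / 7.91 = 0.08763 h⁻¹
f_n = 1 − e^(−nkτ) = 1 − e^(−3 × 0.08763 × 9.20) = 1 − e^(−2.419) = 1 − 0.08905 ≈ 0.911

0.911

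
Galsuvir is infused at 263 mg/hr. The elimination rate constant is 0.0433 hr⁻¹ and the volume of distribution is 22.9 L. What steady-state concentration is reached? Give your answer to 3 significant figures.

CL = k · V = 0.0433 × 22.9 = 0.9916 L/hr
Css = rate / CL = 263 / 0.9916 ≈ 265 mg/L

265 mg/L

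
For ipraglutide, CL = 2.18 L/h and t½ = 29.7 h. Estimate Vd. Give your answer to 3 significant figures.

93.4 L

k = ln 2 / t½ = ln 2 / 29.7 = 0.02334 h⁻¹
V = CL / k = 2.18 / 0.02334 ≈ 93.4 L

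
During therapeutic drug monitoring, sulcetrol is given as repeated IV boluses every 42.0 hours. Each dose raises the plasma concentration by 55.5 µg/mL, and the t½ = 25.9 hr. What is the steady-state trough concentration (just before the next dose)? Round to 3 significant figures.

26.7 µg/mL

k = ln 2 / 25.9 = 0.02676 hr⁻¹
Fraction remaining after one interval: e^(−kτ) = e^(−0.02676 × 42.0) = 0.3250
R = 1 / (1 − 0.3250) = 1.481
Css,max = 55.5 × 1.481 = 82.22 µg/mL
Css,min = Css,max × e^(−kτ) = 82.22 × 0.3250 ≈ 26.7 µg/mL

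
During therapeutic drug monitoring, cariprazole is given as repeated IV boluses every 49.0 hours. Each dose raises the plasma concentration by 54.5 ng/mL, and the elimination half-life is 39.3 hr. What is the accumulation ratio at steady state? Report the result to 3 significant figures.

k = ln 2 / 39.3 = 0.01764 hr⁻¹
Fraction remaining after one interval: e^(−kτ) = e^(−0.01764 × 49.0) = 0.4214
R = 1 / (1 − 0.4214) = 1 / 0.5786 ≈ 1.73

1.73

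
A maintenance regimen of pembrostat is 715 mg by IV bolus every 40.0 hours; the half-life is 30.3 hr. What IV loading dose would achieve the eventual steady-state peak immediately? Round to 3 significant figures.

1190 mg

k = ln 2 / 30.3 = 0.02288 hr⁻¹
Accumulation ratio R = 1 / (1 − e^(−kτ)) = 1 / (1 − e^(−0.02288×40.0)) = 1 / (1 − 0.4005) = 1.668
Loading dose = maintenance dose × R = 715 × 1.668 ≈ 1190 mg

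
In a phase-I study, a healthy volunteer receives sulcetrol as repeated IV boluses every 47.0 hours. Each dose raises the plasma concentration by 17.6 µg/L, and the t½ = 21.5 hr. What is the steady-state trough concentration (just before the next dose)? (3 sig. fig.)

k = ln 2 / 21.5 = 0.03224 hr⁻¹
Fraction remaining after one interval: e^(−kτ) = e^(−0.03224 × 47.0) = 0.2198
R = 1 / (1 − 0.2198) = 1.282
Css,max = 17.6 × 1.282 = 22.56 µg/L
Css,min = Css,max × e^(−kτ) = 22.56 × 0.2198 ≈ 4.96 µg/L

4.96 µg/L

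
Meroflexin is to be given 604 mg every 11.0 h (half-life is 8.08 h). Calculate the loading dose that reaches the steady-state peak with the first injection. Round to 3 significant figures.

k = ln 2 / 8.08 = 0.08579 h⁻¹
Accumulation ratio R = 1 / (1 − e^(−kτ)) = 1 / (1 − e^(−0.08579×11.0)) = 1 / (1 − 0.3892) = 1.637
Loading dose = maintenance dose × R = 604 × 1.637 ≈ 989 mg

989 mg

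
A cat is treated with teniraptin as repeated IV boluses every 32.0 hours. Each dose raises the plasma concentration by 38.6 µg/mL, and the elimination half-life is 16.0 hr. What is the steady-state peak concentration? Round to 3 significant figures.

51.5 µg/mL

k = ln 2 / 16.0 = 0.04332 hr⁻¹
Fraction remaining after one interval: e^(−kτ) = e^(−0.04332 × 32.0) = 0.2500
R = 1 / (1 − 0.2500) = 1.333
Css,max = 38.6 × 1.333 ≈ 51.5 µg/mL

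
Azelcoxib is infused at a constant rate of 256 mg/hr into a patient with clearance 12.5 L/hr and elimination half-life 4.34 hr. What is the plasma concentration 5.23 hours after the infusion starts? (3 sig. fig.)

Css = rate / CL = 256 / 12.5 = 20.48 µg/mL
k = ln 2 / 4.34 = 0.1597 hr⁻¹
C(t) = Css (1 − e^(−kt)) = 20.48 × (1 − e^(−0.8353)) = 20.48 × 0.5663 ≈ 11.6 µg/mL

11.6 µg/mL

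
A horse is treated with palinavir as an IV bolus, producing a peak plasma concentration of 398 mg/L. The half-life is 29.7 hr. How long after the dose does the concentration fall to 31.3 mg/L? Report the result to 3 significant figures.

109 hours

k = ln 2 / 29.7 = 0.02334 hr⁻¹
C(t) = C₀ e^(−kt)  ⇒  t = ln(C₀/C) / k
t = ln(398/31.3) / 0.02334 = 2.543 / 0.02334 ≈ 109 hours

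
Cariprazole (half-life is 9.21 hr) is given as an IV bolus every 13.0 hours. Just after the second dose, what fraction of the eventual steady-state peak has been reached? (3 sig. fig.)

k = ln 2 / 9.21 = 0.07526 hr⁻¹
f_n = 1 − e^(−nkτ) = 1 − e^(−2 × 0.07526 × 13.0) = 1 − e^(−1.957) = 1 − 0.1413 ≈ 0.859

0.859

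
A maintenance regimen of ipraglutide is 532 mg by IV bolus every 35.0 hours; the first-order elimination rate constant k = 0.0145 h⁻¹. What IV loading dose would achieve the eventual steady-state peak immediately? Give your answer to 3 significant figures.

Accumulation ratio R = 1 / (1 − e^(−kτ)) = 1 / (1 − e^(−0.01450×35.0)) = 1 / (1 − 0.6020) = 2.513
Loading dose = maintenance dose × R = 532 × 2.513 ≈ 1340 mg

1340 mg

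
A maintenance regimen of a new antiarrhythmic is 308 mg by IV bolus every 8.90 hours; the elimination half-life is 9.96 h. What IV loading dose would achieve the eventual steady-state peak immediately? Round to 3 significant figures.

k = ln 2 / 9.96 = 0.06959 h⁻¹
Accumulation ratio R = 1 / (1 − e^(−kτ)) = 1 / (1 − e^(−0.06959×8.90)) = 1 / (1 − 0.5383) = 2.166
Loading dose = maintenance dose × R = 308 × 2.166 ≈ 667 mg

667 mg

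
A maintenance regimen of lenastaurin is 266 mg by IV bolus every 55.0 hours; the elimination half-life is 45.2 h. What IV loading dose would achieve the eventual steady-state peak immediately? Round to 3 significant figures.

467 mg

k = ln 2 / 45.2 = 0.01534 h⁻¹
Accumulation ratio R = 1 / (1 − e^(−kτ)) = 1 / (1 − e^(−0.01534×55.0)) = 1 / (1 − 0.4302) = 1.755
Loading dose = maintenance dose × R = 266 × 1.755 ≈ 467 mg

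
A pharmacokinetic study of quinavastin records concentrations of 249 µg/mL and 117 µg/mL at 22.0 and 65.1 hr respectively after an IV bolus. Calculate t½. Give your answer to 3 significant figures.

39.6 hours

k = ln(C₁/C₂) / (t₂ − t₁) = ln(249/117) / (65.1 − 22.0)
  = 0.7553 / 43.10 = 0.01752 hr⁻¹
t½ = ln 2 / k = ln 2 / 0.01752 ≈ 39.6 hours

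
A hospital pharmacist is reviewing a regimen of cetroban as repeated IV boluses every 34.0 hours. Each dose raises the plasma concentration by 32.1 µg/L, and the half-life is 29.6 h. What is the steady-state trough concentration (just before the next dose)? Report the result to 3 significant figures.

k = ln 2 / 29.6 = 0.02342 h⁻¹
Fraction remaining after one interval: e^(−kτ) = e^(−0.02342 × 34.0) = 0.4510
R = 1 / (1 − 0.4510) = 1.822
Css,max = 32.1 × 1.822 = 58.48 µg/L
Css,min = Css,max × e^(−kτ) = 58.48 × 0.4510 ≈ 26.4 µg/L

26.4 µg/L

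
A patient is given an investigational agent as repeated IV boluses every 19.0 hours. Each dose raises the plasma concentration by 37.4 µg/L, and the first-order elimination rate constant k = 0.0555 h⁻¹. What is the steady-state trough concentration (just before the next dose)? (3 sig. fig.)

Fraction remaining after one interval: e^(−kτ) = e^(−0.05550 × 19.0) = 0.3484
R = 1 / (1 − 0.3484) = 1.535
Css,max = 37.4 × 1.535 = 57.39 µg/L
Css,min = Css,max × e^(−kτ) = 57.39 × 0.3484 ≈ 20.0 µg/L

20.0 µg/L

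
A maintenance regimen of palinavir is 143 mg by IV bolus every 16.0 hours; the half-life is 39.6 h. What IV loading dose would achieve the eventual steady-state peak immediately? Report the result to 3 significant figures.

k = ln 2 / 39.6 = 0.01750 h⁻¹
Accumulation ratio R = 1 / (1 − e^(−kτ)) = 1 / (1 − e^(−0.01750×16.0)) = 1 / (1 − 0.7557) = 4.094
Loading dose = maintenance dose × R = 143 × 4.094 ≈ 585 mg

585 mg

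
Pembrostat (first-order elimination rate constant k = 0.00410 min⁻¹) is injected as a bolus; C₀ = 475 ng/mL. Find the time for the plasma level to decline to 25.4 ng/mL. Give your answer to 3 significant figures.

C(t) = C₀ e^(−kt)  ⇒  t = ln(C₀/C) / k
t = ln(475/25.4) / 0.004100 = 2.929 / 0.004100 ≈ 714 minutes

714 minutes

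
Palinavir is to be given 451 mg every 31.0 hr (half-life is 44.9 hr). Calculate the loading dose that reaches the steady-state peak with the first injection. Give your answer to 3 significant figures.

1190 mg

k = ln 2 / 44.9 = 0.01544 hr⁻¹
Accumulation ratio R = 1 / (1 − e^(−kτ)) = 1 / (1 − e^(−0.01544×31.0)) = 1 / (1 − 0.6197) = 2.629
Loading dose = maintenance dose × R = 451 × 2.629 ≈ 1190 mg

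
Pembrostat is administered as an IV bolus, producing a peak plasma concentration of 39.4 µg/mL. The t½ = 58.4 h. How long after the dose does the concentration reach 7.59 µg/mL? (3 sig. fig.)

139 hours

k = ln 2 / 58.4 = 0.01187 h⁻¹
C(t) = C₀ e^(−kt)  ⇒  t = ln(C₀/C) / k
t = ln(39.4/7.59) / 0.01187 = 1.647 / 0.01187 ≈ 139 hours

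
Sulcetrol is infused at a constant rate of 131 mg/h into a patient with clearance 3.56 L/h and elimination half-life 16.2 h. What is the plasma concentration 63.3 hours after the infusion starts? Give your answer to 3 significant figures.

34.3 µg/mL

Css = rate / CL = 131 / 3.56 = 36.80 µg/mL
k = ln 2 / 16.2 = 0.04279 h⁻¹
C(t) = Css (1 − e^(−kt)) = 36.80 × (1 − e^(−2.708)) = 36.80 × 0.9334 ≈ 34.3 µg/mL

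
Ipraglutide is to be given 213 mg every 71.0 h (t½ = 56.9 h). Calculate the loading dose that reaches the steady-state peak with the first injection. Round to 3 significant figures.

k = ln 2 / 56.9 = 0.01218 h⁻¹
Accumulation ratio R = 1 / (1 − e^(−kτ)) = 1 / (1 − e^(−0.01218×71.0)) = 1 / (1 − 0.4211) = 1.727
Loading dose = maintenance dose × R = 213 × 1.727 ≈ 368 mg

368 mg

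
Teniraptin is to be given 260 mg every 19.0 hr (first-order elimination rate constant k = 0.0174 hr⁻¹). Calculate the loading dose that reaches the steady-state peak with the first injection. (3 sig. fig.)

Accumulation ratio R = 1 / (1 − e^(−kτ)) = 1 / (1 − e^(−0.01740×19.0)) = 1 / (1 − 0.7185) = 3.552
Loading dose = maintenance dose × R = 260 × 3.552 ≈ 924 mg

924 mg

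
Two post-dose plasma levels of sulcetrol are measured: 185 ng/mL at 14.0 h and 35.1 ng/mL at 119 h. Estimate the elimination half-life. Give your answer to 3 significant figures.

k = ln(C₁/C₂) / (t₂ − t₁) = ln(185/35.1) / (119 − 14.0)
  = 1.662 / 105.0 = 0.01583 h⁻¹
t½ = ln 2 / k = ln 2 / 0.01583 ≈ 43.8 hours

43.8 hours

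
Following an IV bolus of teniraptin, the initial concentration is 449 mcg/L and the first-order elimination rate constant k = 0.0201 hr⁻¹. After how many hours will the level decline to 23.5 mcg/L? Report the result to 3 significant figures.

C(t) = C₀ e^(−kt)  ⇒  t = ln(C₀/C) / k
t = ln(449/23.5) / 0.02010 = 2.950 / 0.02010 ≈ 147 hours

147 hours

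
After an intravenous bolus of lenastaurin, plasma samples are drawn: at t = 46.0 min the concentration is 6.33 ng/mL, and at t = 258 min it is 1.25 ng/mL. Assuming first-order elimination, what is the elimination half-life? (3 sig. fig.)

k = ln(C₁/C₂) / (t₂ − t₁) = ln(6.33/1.25) / (258 − 46.0)
  = 1.622 / 212.0 = 0.007652 min⁻¹
t½ = ln 2 / k = ln 2 / 0.007652 ≈ 90.6 minutes

90.6 minutes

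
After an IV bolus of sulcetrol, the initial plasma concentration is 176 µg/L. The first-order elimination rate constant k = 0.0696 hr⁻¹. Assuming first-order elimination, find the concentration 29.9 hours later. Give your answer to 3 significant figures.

C(t) = C₀ e^(−kt) = 176 × e^(−0.06960 × 29.9) = 176 × e^(−2.081) = 176 × 0.1248 ≈ 22.0 µg/L

22.0 µg/L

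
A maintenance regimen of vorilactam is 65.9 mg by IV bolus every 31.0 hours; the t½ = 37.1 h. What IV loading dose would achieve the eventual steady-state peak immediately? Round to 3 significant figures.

k = ln 2 / 37.1 = 0.01868 h⁻¹
Accumulation ratio R = 1 / (1 − e^(−kτ)) = 1 / (1 − e^(−0.01868×31.0)) = 1 / (1 − 0.5604) = 2.275
Loading dose = maintenance dose × R = 65.9 × 2.275 ≈ 150 mg

150 mg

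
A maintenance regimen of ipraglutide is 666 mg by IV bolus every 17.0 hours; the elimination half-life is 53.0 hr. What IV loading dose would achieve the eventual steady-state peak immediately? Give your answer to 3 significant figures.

3340 mg

k = ln 2 / 53.0 = 0.01308 hr⁻¹
Accumulation ratio R = 1 / (1 − e^(−kτ)) = 1 / (1 − e^(−0.01308×17.0)) = 1 / (1 − 0.8007) = 5.016
Loading dose = maintenance dose × R = 666 × 5.016 ≈ 3340 mg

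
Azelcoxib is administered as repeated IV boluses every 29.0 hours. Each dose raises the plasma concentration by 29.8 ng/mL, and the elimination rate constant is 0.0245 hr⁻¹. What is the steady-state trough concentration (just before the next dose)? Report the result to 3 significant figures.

28.8 ng/mL

Fraction remaining after one interval: e^(−kτ) = e^(−0.02450 × 29.0) = 0.4914
R = 1 / (1 − 0.4914) = 1.966
Css,max = 29.8 × 1.966 = 58.59 ng/mL
Css,min = Css,max × e^(−kτ) = 58.59 × 0.4914 ≈ 28.8 ng/mL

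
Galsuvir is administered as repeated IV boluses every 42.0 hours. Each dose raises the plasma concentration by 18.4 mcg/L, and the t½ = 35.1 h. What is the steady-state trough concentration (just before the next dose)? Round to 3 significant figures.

14.2 mcg/L

k = ln 2 / 35.1 = 0.01975 h⁻¹
Fraction remaining after one interval: e^(−kτ) = e^(−0.01975 × 42.0) = 0.4363
R = 1 / (1 − 0.4363) = 1.774
Css,max = 18.4 × 1.774 = 32.64 mcg/L
Css,min = Css,max × e^(−kτ) = 32.64 × 0.4363 ≈ 14.2 mcg/L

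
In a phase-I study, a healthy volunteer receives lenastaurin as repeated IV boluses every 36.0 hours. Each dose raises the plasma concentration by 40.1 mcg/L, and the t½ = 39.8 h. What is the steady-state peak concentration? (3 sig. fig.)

k = ln 2 / 39.8 = 0.01742 h⁻¹
Fraction remaining after one interval: e^(−kτ) = e^(−0.01742 × 36.0) = 0.5342
R = 1 / (1 − 0.5342) = 2.147
Css,max = 40.1 × 2.147 ≈ 86.1 mcg/L

86.1 mcg/L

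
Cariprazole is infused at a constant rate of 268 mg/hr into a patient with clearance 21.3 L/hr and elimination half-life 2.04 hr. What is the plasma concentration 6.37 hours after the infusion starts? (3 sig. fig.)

11.1 µg/mL

Css = rate / CL = 268 / 21.3 = 12.58 µg/mL
k = ln 2 / 2.04 = 0.3398 hr⁻¹
C(t) = Css (1 − e^(−kt)) = 12.58 × (1 − e^(−2.164)) = 12.58 × 0.8852 ≈ 11.1 µg/mL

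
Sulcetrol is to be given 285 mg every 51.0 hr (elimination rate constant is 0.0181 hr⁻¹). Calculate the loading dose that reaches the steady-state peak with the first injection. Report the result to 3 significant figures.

Accumulation ratio R = 1 / (1 − e^(−kτ)) = 1 / (1 − e^(−0.01810×51.0)) = 1 / (1 − 0.3973) = 1.659
Loading dose = maintenance dose × R = 285 × 1.659 ≈ 473 mg

473 mg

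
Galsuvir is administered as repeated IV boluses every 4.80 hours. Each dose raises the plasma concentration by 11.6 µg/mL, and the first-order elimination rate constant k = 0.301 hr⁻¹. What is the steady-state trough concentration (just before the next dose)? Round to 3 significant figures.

3.58 µg/mL

Fraction remaining after one interval: e^(−kτ) = e^(−0.3010 × 4.80) = 0.2358
R = 1 / (1 − 0.2358) = 1.309
Css,max = 11.6 × 1.309 = 15.18 µg/mL
Css,min = Css,max × e^(−kτ) = 15.18 × 0.2358 ≈ 3.58 µg/mL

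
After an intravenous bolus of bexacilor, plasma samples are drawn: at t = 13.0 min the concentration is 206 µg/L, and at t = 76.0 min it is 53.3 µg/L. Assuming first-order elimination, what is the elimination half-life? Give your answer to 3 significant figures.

k = ln(C₁/C₂) / (t₂ − t₁) = ln(206/53.3) / (76.0 − 13.0)
  = 1.352 / 63.00 = 0.02146 min⁻¹
t½ = ln 2 / k = ln 2 / 0.02146 ≈ 32.3 minutes

32.3 minutes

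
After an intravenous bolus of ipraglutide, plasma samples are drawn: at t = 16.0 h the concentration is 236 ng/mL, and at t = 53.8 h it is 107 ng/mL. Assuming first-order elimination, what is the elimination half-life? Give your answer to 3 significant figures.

k = ln(C₁/C₂) / (t₂ − t₁) = ln(236/107) / (53.8 − 16.0)
  = 0.7910 / 37.80 = 0.02093 h⁻¹
t½ = ln 2 / k = ln 2 / 0.02093 ≈ 33.1 hours

33.1 hours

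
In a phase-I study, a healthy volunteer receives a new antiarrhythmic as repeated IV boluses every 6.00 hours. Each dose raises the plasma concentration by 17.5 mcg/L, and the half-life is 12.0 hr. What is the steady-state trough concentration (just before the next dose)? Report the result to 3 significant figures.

42.2 mcg/L

k = ln 2 / 12.0 = 0.05776 hr⁻¹
Fraction remaining after one interval: e^(−kτ) = e^(−0.05776 × 6.00) = 0.7071
R = 1 / (1 − 0.7071) = 3.414
Css,max = 17.5 × 3.414 = 59.75 mcg/L
Css,min = Css,max × e^(−kτ) = 59.75 × 0.7071 ≈ 42.2 mcg/L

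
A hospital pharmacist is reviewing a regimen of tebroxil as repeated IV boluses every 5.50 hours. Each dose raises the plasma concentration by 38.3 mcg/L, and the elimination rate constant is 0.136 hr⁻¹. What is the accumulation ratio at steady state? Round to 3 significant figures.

1.90

Fraction remaining after one interval: e^(−kτ) = e^(−0.1360 × 5.50) = 0.4733
R = 1 / (1 − 0.4733) = 1 / 0.5267 ≈ 1.90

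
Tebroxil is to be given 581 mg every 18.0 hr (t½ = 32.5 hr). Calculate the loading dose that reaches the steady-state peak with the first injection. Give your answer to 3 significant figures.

1820 mg

k = ln 2 / 32.5 = 0.02133 hr⁻¹
Accumulation ratio R = 1 / (1 − e^(−kτ)) = 1 / (1 − e^(−0.02133×18.0)) = 1 / (1 − 0.6812) = 3.137
Loading dose = maintenance dose × R = 581 × 3.137 ≈ 1820 mg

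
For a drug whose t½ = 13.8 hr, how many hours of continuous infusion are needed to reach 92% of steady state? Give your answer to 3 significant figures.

k = ln 2 / 13.8 = 0.05023 hr⁻¹
f = 1 − e^(−kt)  ⇒  t = −ln(1 − f) / k
t = −ln(1 − 0.92) / 0.05023 = 2.526 / 0.05023 ≈ 50.3 hours

50.3 hours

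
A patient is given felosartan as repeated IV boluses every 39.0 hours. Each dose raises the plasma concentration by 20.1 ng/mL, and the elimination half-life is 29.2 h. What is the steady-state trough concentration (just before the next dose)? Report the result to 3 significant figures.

13.2 ng/mL

k = ln 2 / 29.2 = 0.02374 h⁻¹
Fraction remaining after one interval: e^(−kτ) = e^(−0.02374 × 39.0) = 0.3962
R = 1 / (1 − 0.3962) = 1.656
Css,max = 20.1 × 1.656 = 33.29 ng/mL
Css,min = Css,max × e^(−kτ) = 33.29 × 0.3962 ≈ 13.2 ng/mL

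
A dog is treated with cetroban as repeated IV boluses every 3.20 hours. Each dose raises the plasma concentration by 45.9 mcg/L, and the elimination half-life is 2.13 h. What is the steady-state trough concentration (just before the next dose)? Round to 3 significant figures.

25.0 mcg/L

k = ln 2 / 2.13 = 0.3254 h⁻¹
Fraction remaining after one interval: e^(−kτ) = e^(−0.3254 × 3.20) = 0.3530
R = 1 / (1 − 0.3530) = 1.546
Css,max = 45.9 × 1.546 = 70.94 mcg/L
Css,min = Css,max × e^(−kτ) = 70.94 × 0.3530 ≈ 25.0 mcg/L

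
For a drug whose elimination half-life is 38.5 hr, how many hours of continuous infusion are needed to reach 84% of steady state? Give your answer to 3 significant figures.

102 hours

k = ln 2 / 38.5 = 0.01800 hr⁻¹
f = 1 − e^(−kt)  ⇒  t = −ln(1 − f) / k
t = −ln(1 − 0.84) / 0.01800 = 1.833 / 0.01800 ≈ 102 hours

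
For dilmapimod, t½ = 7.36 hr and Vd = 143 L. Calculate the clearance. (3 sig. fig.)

k = ln 2 / t½ = ln 2 / 7.36 = 0.09418 hr⁻¹
CL = k · V = 0.09418 × 143 ≈ 13.5 L/hr

13.5 L/hr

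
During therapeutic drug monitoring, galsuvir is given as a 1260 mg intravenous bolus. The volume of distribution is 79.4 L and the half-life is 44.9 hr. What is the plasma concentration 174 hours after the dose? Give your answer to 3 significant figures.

1.08 mg/L

C₀ = dose / V = 1260 / 79.4 = 15.87 mg/L
k = ln 2 / 44.9 = 0.01544 hr⁻¹
C(t) = C₀ e^(−kt) = 15.87 × e^(−0.01544 × 174) = 15.87 × e^(−2.686) = 15.87 × 0.06814 ≈ 1.08 mg/L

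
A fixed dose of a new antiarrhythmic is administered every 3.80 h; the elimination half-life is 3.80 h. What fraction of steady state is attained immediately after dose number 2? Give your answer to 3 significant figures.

0.750

k = ln 2 / 3.80 = 0.1824 h⁻¹
f_n = 1 − e^(−nkτ) = 1 − e^(−2 × 0.1824 × 3.80) = 1 − e^(−1.386) = 1 − 0.2500 ≈ 0.750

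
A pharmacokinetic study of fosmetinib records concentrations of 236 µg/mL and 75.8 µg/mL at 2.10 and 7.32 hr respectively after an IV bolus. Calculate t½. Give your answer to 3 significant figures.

3.19 hours

k = ln(C₁/C₂) / (t₂ − t₁) = ln(236/75.8) / (7.32 − 2.10)
  = 1.136 / 5.220 = 0.2176 hr⁻¹
t½ = ln 2 / k = ln 2 / 0.2176 ≈ 3.19 hours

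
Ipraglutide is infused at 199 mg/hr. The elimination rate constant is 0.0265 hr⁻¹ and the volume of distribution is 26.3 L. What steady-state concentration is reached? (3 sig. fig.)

286 mg/L

CL = k · V = 0.0265 × 26.3 = 0.6969 L/hr
Css = rate / CL = 199 / 0.6969 ≈ 286 mg/L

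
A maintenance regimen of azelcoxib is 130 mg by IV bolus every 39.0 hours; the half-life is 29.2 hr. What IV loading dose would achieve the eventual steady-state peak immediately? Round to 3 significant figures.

k = ln 2 / 29.2 = 0.02374 hr⁻¹
Accumulation ratio R = 1 / (1 − e^(−kτ)) = 1 / (1 − e^(−0.02374×39.0)) = 1 / (1 − 0.3962) = 1.656
Loading dose = maintenance dose × R = 130 × 1.656 ≈ 215 mg

215 mg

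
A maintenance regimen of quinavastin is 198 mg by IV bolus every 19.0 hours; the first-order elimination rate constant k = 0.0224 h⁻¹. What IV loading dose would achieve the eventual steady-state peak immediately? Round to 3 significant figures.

Accumulation ratio R = 1 / (1 − e^(−kτ)) = 1 / (1 − e^(−0.02240×19.0)) = 1 / (1 − 0.6534) = 2.885
Loading dose = maintenance dose × R = 198 × 2.885 ≈ 571 mg

571 mg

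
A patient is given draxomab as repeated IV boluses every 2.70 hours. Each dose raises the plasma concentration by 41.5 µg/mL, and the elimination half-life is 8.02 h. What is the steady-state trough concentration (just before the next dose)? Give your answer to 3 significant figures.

k = ln 2 / 8.02 = 0.08643 h⁻¹
Fraction remaining after one interval: e^(−kτ) = e^(−0.08643 × 2.70) = 0.7919
R = 1 / (1 − 0.7919) = 4.805
Css,max = 41.5 × 4.805 = 199.4 µg/mL
Css,min = Css,max × e^(−kτ) = 199.4 × 0.7919 ≈ 158 µg/mL

158 µg/mL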